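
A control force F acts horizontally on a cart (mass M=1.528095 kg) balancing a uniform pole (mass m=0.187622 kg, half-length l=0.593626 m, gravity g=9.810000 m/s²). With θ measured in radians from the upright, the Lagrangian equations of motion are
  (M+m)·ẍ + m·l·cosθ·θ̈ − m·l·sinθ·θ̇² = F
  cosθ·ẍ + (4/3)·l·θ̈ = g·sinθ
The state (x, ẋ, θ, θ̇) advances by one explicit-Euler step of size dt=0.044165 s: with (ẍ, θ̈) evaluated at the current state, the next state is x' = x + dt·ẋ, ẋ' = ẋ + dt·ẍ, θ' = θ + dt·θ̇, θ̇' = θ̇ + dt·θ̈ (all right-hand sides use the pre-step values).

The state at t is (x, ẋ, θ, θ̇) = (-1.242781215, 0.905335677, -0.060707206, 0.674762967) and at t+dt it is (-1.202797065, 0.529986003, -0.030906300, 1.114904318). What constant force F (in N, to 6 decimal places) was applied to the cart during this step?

F = -13.470542 N

ẍ = (ẋ'−ẋ)/dt = (0.529986003−0.905335677)/0.044165 = -8.498804
θ̈ = (θ̇'−θ̇)/dt = (1.114904318−0.674762967)/0.044165 = 9.965841
sinθ=-0.060670, cosθ=0.998158
F = (M+m)·ẍ + m·l·cosθ·θ̈ − m·l·sinθ·θ̇² = -14.581542 + 1.107924 − -0.003077 = -13.470542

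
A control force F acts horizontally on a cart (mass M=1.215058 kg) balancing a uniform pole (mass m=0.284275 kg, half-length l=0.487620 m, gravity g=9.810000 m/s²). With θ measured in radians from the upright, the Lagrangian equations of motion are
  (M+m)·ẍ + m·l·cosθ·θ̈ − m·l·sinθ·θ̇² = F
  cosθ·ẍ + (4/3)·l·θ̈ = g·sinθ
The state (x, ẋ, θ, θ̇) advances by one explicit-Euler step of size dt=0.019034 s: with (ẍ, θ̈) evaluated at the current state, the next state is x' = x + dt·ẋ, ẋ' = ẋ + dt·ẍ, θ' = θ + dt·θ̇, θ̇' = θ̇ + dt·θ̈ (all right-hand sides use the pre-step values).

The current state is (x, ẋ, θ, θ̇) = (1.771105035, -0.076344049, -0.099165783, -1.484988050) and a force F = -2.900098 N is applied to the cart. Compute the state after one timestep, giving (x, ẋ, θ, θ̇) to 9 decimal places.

(1.769651902, -0.116596968, -0.127431046, -1.451813281)

sinθ=-0.099003333, cosθ=0.995087102
temp = (F + m·l·θ̇²·sinθ)/(M+m) = (-2.900098 + -0.030263274)/1.499333 = -1.954443258
θ̈ = (g·sinθ − cosθ·temp)/(l·(4/3 − m·cos²θ/(M+m))) = 1.742921561
ẍ = temp − m·l·θ̈·cosθ/(M+m) = -2.114790324
Euler: x'=1.771105035+0.019034·-0.076344049=1.769651902, ẋ'=-0.076344049+0.019034·-2.114790324=-0.116596968
       θ'=-0.099165783+0.019034·-1.484988050=-0.127431046, θ̇'=-1.484988050+0.019034·1.742921561=-1.451813281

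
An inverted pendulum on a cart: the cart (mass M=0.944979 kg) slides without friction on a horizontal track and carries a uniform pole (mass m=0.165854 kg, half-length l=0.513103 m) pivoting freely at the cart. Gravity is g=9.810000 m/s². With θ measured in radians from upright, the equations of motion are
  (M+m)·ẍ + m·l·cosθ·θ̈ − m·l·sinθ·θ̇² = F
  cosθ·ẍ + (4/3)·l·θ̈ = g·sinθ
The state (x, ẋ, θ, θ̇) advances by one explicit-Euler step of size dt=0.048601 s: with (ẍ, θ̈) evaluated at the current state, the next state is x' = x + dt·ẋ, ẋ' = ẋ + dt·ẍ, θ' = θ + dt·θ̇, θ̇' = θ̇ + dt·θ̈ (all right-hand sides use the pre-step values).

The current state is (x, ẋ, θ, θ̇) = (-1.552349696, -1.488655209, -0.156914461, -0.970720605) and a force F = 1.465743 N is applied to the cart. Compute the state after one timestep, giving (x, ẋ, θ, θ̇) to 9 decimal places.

(-1.624699828, -1.408025439, -0.204092453, -1.196034363)

sinθ=-0.156271325, cosθ=0.987714166
temp = (F + m·l·θ̇²·sinθ)/(M+m) = (1.465743 + -0.012531363)/1.110833 = 1.308217921
θ̈ = (g·sinθ − cosθ·temp)/(l·(4/3 − m·cos²θ/(M+m))) = -4.635990173
ẍ = temp − m·l·θ̈·cosθ/(M+m) = 1.659014638
Euler: x'=-1.552349696+0.048601·-1.488655209=-1.624699828, ẋ'=-1.488655209+0.048601·1.659014638=-1.408025439
       θ'=-0.156914461+0.048601·-0.970720605=-0.204092453, θ̇'=-0.970720605+0.048601·-4.635990173=-1.196034363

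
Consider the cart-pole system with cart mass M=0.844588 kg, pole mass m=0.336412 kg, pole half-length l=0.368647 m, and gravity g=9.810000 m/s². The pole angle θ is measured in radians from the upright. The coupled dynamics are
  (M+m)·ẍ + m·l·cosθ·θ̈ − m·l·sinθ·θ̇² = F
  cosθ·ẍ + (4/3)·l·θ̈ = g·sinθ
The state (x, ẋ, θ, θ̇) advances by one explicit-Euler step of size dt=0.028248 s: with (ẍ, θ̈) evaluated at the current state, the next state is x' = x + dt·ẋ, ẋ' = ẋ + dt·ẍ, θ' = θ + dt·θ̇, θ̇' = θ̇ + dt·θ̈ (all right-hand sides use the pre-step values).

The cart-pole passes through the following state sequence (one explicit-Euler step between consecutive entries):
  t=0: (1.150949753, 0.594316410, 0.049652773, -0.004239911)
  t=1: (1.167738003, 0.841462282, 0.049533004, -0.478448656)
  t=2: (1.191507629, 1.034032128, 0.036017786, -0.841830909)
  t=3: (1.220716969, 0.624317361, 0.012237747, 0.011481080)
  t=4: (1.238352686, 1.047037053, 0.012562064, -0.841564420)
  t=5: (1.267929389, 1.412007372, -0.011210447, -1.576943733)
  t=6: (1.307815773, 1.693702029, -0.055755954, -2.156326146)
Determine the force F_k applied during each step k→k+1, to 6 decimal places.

F_0 = 8.253387 N
F_1 = 6.456205 N
F_2 = -13.388762 N
F_3 = 13.928331 N
F_4 = 12.029391 N
F_5 = 9.237119 N

step 0→1:
  ẍ = (ẋ'−ẋ)/dt = (0.841462282−0.594316410)/0.028248 = 8.749146
  θ̈ = (θ̇'−θ̇)/dt = (-0.478448656−-0.004239911)/0.028248 = -16.787339
  sinθ=0.049632, cosθ=0.998768
  F = (M+m)·ẍ + m·l·cosθ·θ̈ − m·l·sinθ·θ̇² = 10.332741 + -2.079354 − 0.000000 = 8.253387
step 1→2:
  ẍ = (ẋ'−ẋ)/dt = (1.034032128−0.841462282)/0.028248 = 6.817114
  θ̈ = (θ̇'−θ̇)/dt = (-0.841830909−-0.478448656)/0.028248 = -12.863999
  sinθ=0.049513, cosθ=0.998773
  F = (M+m)·ẍ + m·l·cosθ·θ̈ − m·l·sinθ·θ̇² = 8.051012 + -1.593401 − 0.001406 = 6.456205
step 2→3:
  ẍ = (ẋ'−ẋ)/dt = (0.624317361−1.034032128)/0.028248 = -14.504204
  θ̈ = (θ̇'−θ̇)/dt = (0.011481080−-0.841830909)/0.028248 = 30.207873
  sinθ=0.036010, cosθ=0.999351
  F = (M+m)·ẍ + m·l·cosθ·θ̈ − m·l·sinθ·θ̇² = -17.129465 + 3.743868 − 0.003165 = -13.388762
step 3→4:
  ẍ = (ẋ'−ẋ)/dt = (1.047037053−0.624317361)/0.028248 = 14.964588
  θ̈ = (θ̇'−θ̇)/dt = (-0.841564420−0.011481080)/0.028248 = -30.198439
  sinθ=0.012237, cosθ=0.999925
  F = (M+m)·ẍ + m·l·cosθ·θ̈ − m·l·sinθ·θ̇² = 17.673179 + -3.744848 − 0.000000 = 13.928331
step 4→5:
  ẍ = (ẋ'−ẋ)/dt = (1.412007372−1.047037053)/0.028248 = 12.920218
  θ̈ = (θ̇'−θ̇)/dt = (-1.576943733−-0.841564420)/0.028248 = -26.032969
  sinθ=0.012562, cosθ=0.999921
  F = (M+m)·ẍ + m·l·cosθ·θ̈ − m·l·sinθ·θ̇² = 15.258777 + -3.228283 − 0.001103 = 12.029391
step 5→6:
  ẍ = (ẋ'−ẋ)/dt = (1.693702029−1.412007372)/0.028248 = 9.972198
  θ̈ = (θ̇'−θ̇)/dt = (-2.156326146−-1.576943733)/0.028248 = -20.510564
  sinθ=-0.011210, cosθ=0.999937
  F = (M+m)·ẍ + m·l·cosθ·θ̈ − m·l·sinθ·θ̇² = 11.777166 + -2.543504 − -0.003457 = 9.237119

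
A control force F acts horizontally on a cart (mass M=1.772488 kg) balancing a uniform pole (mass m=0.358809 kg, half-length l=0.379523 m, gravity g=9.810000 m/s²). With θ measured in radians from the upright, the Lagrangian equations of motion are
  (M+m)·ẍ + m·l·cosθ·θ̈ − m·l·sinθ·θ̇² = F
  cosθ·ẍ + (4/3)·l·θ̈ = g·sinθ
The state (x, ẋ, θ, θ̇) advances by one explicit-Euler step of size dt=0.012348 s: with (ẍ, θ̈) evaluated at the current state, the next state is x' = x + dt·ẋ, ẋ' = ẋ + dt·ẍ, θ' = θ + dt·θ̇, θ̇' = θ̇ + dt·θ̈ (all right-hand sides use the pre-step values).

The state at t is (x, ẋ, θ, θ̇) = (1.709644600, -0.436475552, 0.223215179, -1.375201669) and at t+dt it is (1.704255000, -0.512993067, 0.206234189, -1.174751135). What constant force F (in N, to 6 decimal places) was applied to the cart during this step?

F = -11.108366 N

ẍ = (ẋ'−ẋ)/dt = (-0.512993067−-0.436475552)/0.012348 = -6.196754
θ̈ = (θ̇'−θ̇)/dt = (-1.174751135−-1.375201669)/0.012348 = 16.233441
sinθ=0.221366, cosθ=0.975191
F = (M+m)·ẍ + m·l·cosθ·θ̈ − m·l·sinθ·θ̇² = -13.207123 + 2.155766 − 0.057009 = -11.108366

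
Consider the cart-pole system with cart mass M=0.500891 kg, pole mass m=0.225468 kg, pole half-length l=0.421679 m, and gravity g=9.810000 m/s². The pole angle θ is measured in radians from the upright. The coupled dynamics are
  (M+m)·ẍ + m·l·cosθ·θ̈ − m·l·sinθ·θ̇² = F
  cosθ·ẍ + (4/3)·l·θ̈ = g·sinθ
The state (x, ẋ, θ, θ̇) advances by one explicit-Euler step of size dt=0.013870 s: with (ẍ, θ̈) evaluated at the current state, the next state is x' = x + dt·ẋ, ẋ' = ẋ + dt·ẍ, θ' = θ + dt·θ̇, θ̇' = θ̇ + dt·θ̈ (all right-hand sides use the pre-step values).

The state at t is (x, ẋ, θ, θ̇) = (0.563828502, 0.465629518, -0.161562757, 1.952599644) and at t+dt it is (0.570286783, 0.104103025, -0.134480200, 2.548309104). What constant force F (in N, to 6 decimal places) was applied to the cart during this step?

F = -14.844246 N

ẍ = (ẋ'−ẋ)/dt = (0.104103025−0.465629518)/0.013870 = -26.065356
θ̈ = (θ̇'−θ̇)/dt = (2.548309104−1.952599644)/0.013870 = 42.949492
sinθ=-0.160861, cosθ=0.986977
F = (M+m)·ẍ + m·l·cosθ·θ̈ − m·l·sinθ·θ̇² = -18.932806 + 4.030250 − -0.058310 = -14.844246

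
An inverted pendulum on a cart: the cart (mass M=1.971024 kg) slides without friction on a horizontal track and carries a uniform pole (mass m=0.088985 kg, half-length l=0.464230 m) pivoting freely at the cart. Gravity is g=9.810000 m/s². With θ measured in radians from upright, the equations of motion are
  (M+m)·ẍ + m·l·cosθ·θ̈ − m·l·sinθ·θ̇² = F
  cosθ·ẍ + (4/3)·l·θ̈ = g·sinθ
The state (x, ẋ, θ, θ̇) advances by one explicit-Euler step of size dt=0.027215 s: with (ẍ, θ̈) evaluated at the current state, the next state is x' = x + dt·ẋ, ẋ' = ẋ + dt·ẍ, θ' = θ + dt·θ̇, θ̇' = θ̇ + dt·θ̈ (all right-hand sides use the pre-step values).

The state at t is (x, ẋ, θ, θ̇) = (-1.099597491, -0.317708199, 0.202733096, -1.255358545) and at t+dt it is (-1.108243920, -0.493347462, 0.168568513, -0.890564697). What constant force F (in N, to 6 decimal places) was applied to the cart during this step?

ẍ = (ẋ'−ẋ)/dt = (-0.493347462−-0.317708199)/0.027215 = -6.453767
θ̈ = (θ̇'−θ̇)/dt = (-0.890564697−-1.255358545)/0.027215 = 13.404147
sinθ=0.201347, cosθ=0.979520
F = (M+m)·ẍ + m·l·cosθ·θ̈ − m·l·sinθ·θ̇² = -13.294818 + 0.542378 − 0.013108 = -12.765547

F = -12.765547 N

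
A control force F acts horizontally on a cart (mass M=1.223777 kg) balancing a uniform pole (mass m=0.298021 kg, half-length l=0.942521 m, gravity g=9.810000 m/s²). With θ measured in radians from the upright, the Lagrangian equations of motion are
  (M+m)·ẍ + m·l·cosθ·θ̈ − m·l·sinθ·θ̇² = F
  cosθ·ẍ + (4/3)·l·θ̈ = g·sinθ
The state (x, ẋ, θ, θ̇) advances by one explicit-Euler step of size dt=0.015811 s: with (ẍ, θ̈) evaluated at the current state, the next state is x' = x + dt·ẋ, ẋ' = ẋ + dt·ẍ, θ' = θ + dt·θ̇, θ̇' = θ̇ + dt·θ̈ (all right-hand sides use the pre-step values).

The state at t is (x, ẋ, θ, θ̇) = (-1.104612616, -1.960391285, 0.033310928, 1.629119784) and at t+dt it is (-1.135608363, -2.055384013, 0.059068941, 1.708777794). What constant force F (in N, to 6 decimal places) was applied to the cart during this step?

ẍ = (ẋ'−ẋ)/dt = (-2.055384013−-1.960391285)/0.015811 = -6.008015
θ̈ = (θ̇'−θ̇)/dt = (1.708777794−1.629119784)/0.015811 = 5.038139
sinθ=0.033305, cosθ=0.999445
F = (M+m)·ẍ + m·l·cosθ·θ̈ − m·l·sinθ·θ̇² = -9.142985 + 1.414383 − 0.024828 = -7.753431

F = -7.753431 N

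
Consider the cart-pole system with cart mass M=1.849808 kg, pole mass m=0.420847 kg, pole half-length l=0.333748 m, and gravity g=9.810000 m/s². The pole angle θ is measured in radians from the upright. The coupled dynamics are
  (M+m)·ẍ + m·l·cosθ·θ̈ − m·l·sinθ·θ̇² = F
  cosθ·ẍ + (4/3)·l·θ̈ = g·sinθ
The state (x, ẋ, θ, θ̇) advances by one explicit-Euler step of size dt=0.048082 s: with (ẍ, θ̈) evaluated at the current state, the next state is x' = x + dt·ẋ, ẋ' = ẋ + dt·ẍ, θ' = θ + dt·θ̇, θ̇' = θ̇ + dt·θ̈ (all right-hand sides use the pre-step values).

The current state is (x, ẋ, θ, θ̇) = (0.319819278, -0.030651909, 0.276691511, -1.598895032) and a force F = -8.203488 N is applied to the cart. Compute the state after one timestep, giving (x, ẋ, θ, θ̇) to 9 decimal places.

(0.318345473, -0.247397492, 0.199813440, -0.840792262)

sinθ=0.273174501, cosθ=0.961964496
temp = (F + m·l·θ̇²·sinθ)/(M+m) = (-8.203488 + 0.098089602)/2.270655 = -3.569630084
θ̈ = (g·sinθ − cosθ·temp)/(l·(4/3 − m·cos²θ/(M+m))) = 15.766872632
ẍ = temp − m·l·θ̈·cosθ/(M+m) = -4.507832090
Euler: x'=0.319819278+0.048082·-0.030651909=0.318345473, ẋ'=-0.030651909+0.048082·-4.507832090=-0.247397492
       θ'=0.276691511+0.048082·-1.598895032=0.199813440, θ̇'=-1.598895032+0.048082·15.766872632=-0.840792262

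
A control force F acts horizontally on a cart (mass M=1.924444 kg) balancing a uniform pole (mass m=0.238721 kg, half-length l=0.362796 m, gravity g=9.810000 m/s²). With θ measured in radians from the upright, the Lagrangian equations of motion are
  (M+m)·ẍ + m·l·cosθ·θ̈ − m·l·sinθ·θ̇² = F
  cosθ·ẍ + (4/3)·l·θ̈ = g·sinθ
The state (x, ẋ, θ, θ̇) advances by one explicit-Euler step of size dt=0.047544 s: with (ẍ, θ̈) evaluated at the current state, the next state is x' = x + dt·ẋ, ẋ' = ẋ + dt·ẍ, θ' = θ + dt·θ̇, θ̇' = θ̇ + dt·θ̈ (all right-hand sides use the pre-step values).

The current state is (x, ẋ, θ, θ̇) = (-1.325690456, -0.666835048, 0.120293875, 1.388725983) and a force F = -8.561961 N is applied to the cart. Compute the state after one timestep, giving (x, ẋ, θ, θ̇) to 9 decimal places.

(-1.357394462, -0.876260210, 0.186319463, 1.934244081)

sinθ=0.120003964, cosθ=0.992773413
temp = (F + m·l·θ̇²·sinθ)/(M+m) = (-8.561961 + 0.020043882)/2.163165 = -3.948805162
θ̈ = (g·sinθ − cosθ·temp)/(l·(4/3 − m·cos²θ/(M+m))) = 11.473963028
ẍ = temp − m·l·θ̈·cosθ/(M+m) = -4.404870485
Euler: x'=-1.325690456+0.047544·-0.666835048=-1.357394462, ẋ'=-0.666835048+0.047544·-4.404870485=-0.876260210
       θ'=0.120293875+0.047544·1.388725983=0.186319463, θ̇'=1.388725983+0.047544·11.473963028=1.934244081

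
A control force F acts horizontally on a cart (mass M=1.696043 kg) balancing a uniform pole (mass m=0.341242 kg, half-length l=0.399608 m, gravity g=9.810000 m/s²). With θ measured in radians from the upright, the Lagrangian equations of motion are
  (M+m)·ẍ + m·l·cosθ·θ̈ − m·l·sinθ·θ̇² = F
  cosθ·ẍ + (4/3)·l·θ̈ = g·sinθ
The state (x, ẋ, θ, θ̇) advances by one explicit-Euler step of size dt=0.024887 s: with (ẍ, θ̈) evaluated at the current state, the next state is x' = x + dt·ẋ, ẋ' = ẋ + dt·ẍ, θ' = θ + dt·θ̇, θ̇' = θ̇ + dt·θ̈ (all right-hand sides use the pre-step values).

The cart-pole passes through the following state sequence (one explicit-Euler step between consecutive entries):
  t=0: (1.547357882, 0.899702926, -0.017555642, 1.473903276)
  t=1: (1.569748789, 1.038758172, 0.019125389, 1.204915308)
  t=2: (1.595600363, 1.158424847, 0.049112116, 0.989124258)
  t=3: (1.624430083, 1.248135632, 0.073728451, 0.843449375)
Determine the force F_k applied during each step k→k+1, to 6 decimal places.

F_0 = 9.914824 N
F_1 = 8.610132 N
F_2 = 6.540070 N

step 0→1:
  ẍ = (ẋ'−ẋ)/dt = (1.038758172−0.899702926)/0.024887 = 5.587465
  θ̈ = (θ̇'−θ̇)/dt = (1.204915308−1.473903276)/0.024887 = -10.808373
  sinθ=-0.017555, cosθ=0.999846
  F = (M+m)·ẍ + m·l·cosθ·θ̈ − m·l·sinθ·θ̇² = 11.383259 + -1.473635 − -0.005200 = 9.914824
step 1→2:
  ẍ = (ẋ'−ẋ)/dt = (1.158424847−1.038758172)/0.024887 = 4.808401
  θ̈ = (θ̇'−θ̇)/dt = (0.989124258−1.204915308)/0.024887 = -8.670834
  sinθ=0.019124, cosθ=0.999817
  F = (M+m)·ẍ + m·l·cosθ·θ̈ − m·l·sinθ·θ̇² = 9.796083 + -1.182165 − 0.003786 = 8.610132
step 2→3:
  ẍ = (ẋ'−ẋ)/dt = (1.248135632−1.158424847)/0.024887 = 3.604725
  θ̈ = (θ̇'−θ̇)/dt = (0.843449375−0.989124258)/0.024887 = -5.853453
  sinθ=0.049092, cosθ=0.998794
  F = (M+m)·ẍ + m·l·cosθ·θ̈ − m·l·sinθ·θ̇² = 7.343852 + -0.797232 − 0.006550 = 6.540070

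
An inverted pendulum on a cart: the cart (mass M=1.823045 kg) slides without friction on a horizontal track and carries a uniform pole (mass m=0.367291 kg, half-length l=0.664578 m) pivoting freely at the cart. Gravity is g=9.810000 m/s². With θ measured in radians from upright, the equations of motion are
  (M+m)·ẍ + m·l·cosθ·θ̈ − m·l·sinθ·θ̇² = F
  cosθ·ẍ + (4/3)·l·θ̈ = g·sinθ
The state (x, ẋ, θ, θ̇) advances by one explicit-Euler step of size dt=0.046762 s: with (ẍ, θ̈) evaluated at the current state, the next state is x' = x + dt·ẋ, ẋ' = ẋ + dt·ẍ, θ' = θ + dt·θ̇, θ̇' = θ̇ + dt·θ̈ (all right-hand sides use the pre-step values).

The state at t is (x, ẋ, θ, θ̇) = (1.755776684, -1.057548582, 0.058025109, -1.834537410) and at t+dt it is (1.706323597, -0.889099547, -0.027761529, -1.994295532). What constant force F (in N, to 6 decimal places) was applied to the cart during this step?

F = 7.010006 N

ẍ = (ẋ'−ẋ)/dt = (-0.889099547−-1.057548582)/0.046762 = 3.602263
θ̈ = (θ̇'−θ̇)/dt = (-1.994295532−-1.834537410)/0.046762 = -3.416409
sinθ=0.057993, cosθ=0.998317
F = (M+m)·ẍ + m·l·cosθ·θ̈ − m·l·sinθ·θ̇² = 7.890167 + -0.832520 − 0.047641 = 7.010006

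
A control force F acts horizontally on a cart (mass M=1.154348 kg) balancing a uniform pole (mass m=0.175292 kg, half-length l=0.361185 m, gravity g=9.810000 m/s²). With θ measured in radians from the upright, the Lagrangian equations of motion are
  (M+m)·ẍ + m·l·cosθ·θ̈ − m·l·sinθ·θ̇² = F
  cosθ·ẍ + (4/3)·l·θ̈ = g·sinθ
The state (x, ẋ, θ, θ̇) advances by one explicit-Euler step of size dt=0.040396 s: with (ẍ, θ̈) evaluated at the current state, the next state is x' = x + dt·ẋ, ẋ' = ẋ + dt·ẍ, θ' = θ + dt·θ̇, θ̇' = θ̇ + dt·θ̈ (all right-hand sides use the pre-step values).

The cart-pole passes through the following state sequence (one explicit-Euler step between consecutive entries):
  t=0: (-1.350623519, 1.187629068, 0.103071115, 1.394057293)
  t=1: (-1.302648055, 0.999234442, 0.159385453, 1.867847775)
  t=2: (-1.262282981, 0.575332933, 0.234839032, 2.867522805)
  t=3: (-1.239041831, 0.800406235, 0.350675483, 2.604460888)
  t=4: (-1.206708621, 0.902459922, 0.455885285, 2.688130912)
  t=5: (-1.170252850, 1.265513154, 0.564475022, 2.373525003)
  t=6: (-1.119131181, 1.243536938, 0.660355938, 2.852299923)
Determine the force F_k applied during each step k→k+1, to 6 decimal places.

step 0→1:
  ẍ = (ẋ'−ẋ)/dt = (0.999234442−1.187629068)/0.040396 = -4.663695
  θ̈ = (θ̇'−θ̇)/dt = (1.867847775−1.394057293)/0.040396 = 11.728648
  sinθ=0.102889, cosθ=0.994693
  F = (M+m)·ẍ + m·l·cosθ·θ̈ − m·l·sinθ·θ̇² = -6.201035 + 0.738633 − 0.012660 = -5.475062
step 1→2:
  ẍ = (ẋ'−ẋ)/dt = (0.575332933−0.999234442)/0.040396 = -10.493651
  θ̈ = (θ̇'−θ̇)/dt = (2.867522805−1.867847775)/0.040396 = 24.746882
  sinθ=0.158711, cosθ=0.987325
  F = (M+m)·ẍ + m·l·cosθ·θ̈ − m·l·sinθ·θ̇² = -13.952778 + 1.546936 − 0.035058 = -12.440899
step 2→3:
  ẍ = (ẋ'−ẋ)/dt = (0.800406235−0.575332933)/0.040396 = 5.571673
  θ̈ = (θ̇'−θ̇)/dt = (2.604460888−2.867522805)/0.040396 = -6.512078
  sinθ=0.232686, cosθ=0.972552
  F = (M+m)·ẍ + m·l·cosθ·θ̈ − m·l·sinθ·θ̇² = 7.408319 + -0.400981 − 0.121137 = 6.886201
step 3→4:
  ẍ = (ẋ'−ẋ)/dt = (0.902459922−0.800406235)/0.040396 = 2.526331
  θ̈ = (θ̇'−θ̇)/dt = (2.688130912−2.604460888)/0.040396 = 2.071245
  sinθ=0.343532, cosθ=0.939141
  F = (M+m)·ẍ + m·l·cosθ·θ̈ − m·l·sinθ·θ̇² = 3.359111 + 0.123156 − 0.147535 = 3.334732
step 4→5:
  ẍ = (ẋ'−ẋ)/dt = (1.265513154−0.902459922)/0.040396 = 8.987356
  θ̈ = (θ̇'−θ̇)/dt = (2.373525003−2.688130912)/0.040396 = -7.788046
  sinθ=0.440257, cosθ=0.897872
  F = (M+m)·ẍ + m·l·cosθ·θ̈ − m·l·sinθ·θ̇² = 11.949948 + -0.442726 − 0.201418 = 11.305804
step 5→6:
  ẍ = (ẋ'−ẋ)/dt = (1.243536938−1.265513154)/0.040396 = -0.544020
  θ̈ = (θ̇'−θ̇)/dt = (2.852299923−2.373525003)/0.040396 = 11.852038
  sinθ=0.534972, cosθ=0.844870
  F = (M+m)·ẍ + m·l·cosθ·θ̈ − m·l·sinθ·θ̇² = -0.723350 + 0.633978 − 0.190814 = -0.280186

F_0 = -5.475062 N
F_1 = -12.440899 N
F_2 = 6.886201 N
F_3 = 3.334732 N
F_4 = 11.305804 N
F_5 = -0.280186 N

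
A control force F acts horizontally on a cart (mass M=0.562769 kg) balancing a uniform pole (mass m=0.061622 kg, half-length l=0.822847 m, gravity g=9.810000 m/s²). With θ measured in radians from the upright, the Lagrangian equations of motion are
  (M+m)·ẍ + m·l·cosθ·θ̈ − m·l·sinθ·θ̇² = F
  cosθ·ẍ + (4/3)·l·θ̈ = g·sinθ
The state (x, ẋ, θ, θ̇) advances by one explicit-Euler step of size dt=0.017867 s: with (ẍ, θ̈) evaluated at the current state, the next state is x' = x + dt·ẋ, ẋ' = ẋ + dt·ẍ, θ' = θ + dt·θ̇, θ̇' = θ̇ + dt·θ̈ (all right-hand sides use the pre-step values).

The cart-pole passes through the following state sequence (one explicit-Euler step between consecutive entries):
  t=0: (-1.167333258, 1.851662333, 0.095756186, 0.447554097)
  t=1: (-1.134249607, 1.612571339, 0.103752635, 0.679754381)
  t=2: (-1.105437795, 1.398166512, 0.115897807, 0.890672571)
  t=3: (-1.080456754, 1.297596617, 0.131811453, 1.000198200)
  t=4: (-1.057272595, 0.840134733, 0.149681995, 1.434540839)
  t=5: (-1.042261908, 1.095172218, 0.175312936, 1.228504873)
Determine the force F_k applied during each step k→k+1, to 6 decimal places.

F_0 = -7.700438 N
F_1 = -6.899793 N
F_2 = -3.210486 N
F_3 = -14.771461 N
F_4 = 8.318954 N

step 0→1:
  ẍ = (ẋ'−ẋ)/dt = (1.612571339−1.851662333)/0.017867 = -13.381709
  θ̈ = (θ̇'−θ̇)/dt = (0.679754381−0.447554097)/0.017867 = 12.996042
  sinθ=0.095610, cosθ=0.995419
  F = (M+m)·ẍ + m·l·cosθ·θ̈ − m·l·sinθ·θ̇² = -8.355419 + 0.655952 − 0.000971 = -7.700438
step 1→2:
  ẍ = (ẋ'−ẋ)/dt = (1.398166512−1.612571339)/0.017867 = -12.000046
  θ̈ = (θ̇'−θ̇)/dt = (0.890672571−0.679754381)/0.017867 = 11.804902
  sinθ=0.103567, cosθ=0.994623
  F = (M+m)·ẍ + m·l·cosθ·θ̈ − m·l·sinθ·θ̇² = -7.492721 + 0.595354 − 0.002426 = -6.899793
step 2→3:
  ẍ = (ẋ'−ẋ)/dt = (1.297596617−1.398166512)/0.017867 = -5.628807
  θ̈ = (θ̇'−θ̇)/dt = (1.000198200−0.890672571)/0.017867 = 6.130051
  sinθ=0.115639, cosθ=0.993291
  F = (M+m)·ẍ + m·l·cosθ·θ̈ − m·l·sinθ·θ̇² = -3.514576 + 0.308742 − 0.004652 = -3.210486
step 3→4:
  ẍ = (ẋ'−ẋ)/dt = (0.840134733−1.297596617)/0.017867 = -25.603732
  θ̈ = (θ̇'−θ̇)/dt = (1.434540839−1.000198200)/0.017867 = 24.309769
  sinθ=0.131430, cosθ=0.991325
  F = (M+m)·ẍ + m·l·cosθ·θ̈ − m·l·sinθ·θ̇² = -15.986740 + 1.221946 − 0.006667 = -14.771461
step 4→5:
  ẍ = (ẋ'−ẋ)/dt = (1.095172218−0.840134733)/0.017867 = 14.274220
  θ̈ = (θ̇'−θ̇)/dt = (1.228504873−1.434540839)/0.017867 = -11.531649
  sinθ=0.149124, cosθ=0.988819
  F = (M+m)·ẍ + m·l·cosθ·θ̈ − m·l·sinθ·θ̇² = 8.912694 + -0.578180 − 0.015561 = 8.318954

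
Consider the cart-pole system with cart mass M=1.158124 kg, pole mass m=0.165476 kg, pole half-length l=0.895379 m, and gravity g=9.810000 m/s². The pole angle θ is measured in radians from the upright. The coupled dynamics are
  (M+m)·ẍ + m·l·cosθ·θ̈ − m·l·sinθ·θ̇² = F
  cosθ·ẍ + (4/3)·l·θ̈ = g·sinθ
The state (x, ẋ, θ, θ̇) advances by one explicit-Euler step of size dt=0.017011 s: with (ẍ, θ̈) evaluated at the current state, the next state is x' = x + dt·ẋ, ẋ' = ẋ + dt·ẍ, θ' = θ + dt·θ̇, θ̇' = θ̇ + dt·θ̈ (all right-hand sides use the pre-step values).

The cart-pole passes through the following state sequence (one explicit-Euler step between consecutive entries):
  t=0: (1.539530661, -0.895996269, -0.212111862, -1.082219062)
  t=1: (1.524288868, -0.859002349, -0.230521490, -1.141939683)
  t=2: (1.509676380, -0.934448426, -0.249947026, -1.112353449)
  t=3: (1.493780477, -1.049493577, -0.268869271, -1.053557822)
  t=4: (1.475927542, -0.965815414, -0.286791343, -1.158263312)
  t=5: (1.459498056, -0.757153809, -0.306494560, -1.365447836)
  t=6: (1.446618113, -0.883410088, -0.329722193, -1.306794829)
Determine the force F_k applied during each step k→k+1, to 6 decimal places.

step 0→1:
  ẍ = (ẋ'−ẋ)/dt = (-0.859002349−-0.895996269)/0.017011 = 2.174706
  θ̈ = (θ̇'−θ̇)/dt = (-1.141939683−-1.082219062)/0.017011 = -3.510706
  sinθ=-0.210525, cosθ=0.977588
  F = (M+m)·ẍ + m·l·cosθ·θ̈ − m·l·sinθ·θ̇² = 2.878441 + -0.508502 − -0.036532 = 2.406471
step 1→2:
  ẍ = (ẋ'−ẋ)/dt = (-0.934448426−-0.859002349)/0.017011 = -4.435135
  θ̈ = (θ̇'−θ̇)/dt = (-1.112353449−-1.141939683)/0.017011 = 1.739241
  sinθ=-0.228485, cosθ=0.973547
  F = (M+m)·ẍ + m·l·cosθ·θ̈ − m·l·sinθ·θ̇² = -5.870344 + 0.250876 − -0.044145 = -5.575323
step 2→3:
  ẍ = (ẋ'−ẋ)/dt = (-1.049493577−-0.934448426)/0.017011 = -6.762986
  θ̈ = (θ̇'−θ̇)/dt = (-1.053557822−-1.112353449)/0.017011 = 3.456330
  sinθ=-0.247353, cosθ=0.968926
  F = (M+m)·ẍ + m·l·cosθ·θ̈ − m·l·sinθ·θ̇² = -8.951488 + 0.496189 − -0.045347 = -8.409952
step 3→4:
  ẍ = (ẋ'−ẋ)/dt = (-0.965815414−-1.049493577)/0.017011 = 4.919062
  θ̈ = (θ̇'−θ̇)/dt = (-1.158263312−-1.053557822)/0.017011 = -6.155164
  sinθ=-0.265642, cosθ=0.964072
  F = (M+m)·ẍ + m·l·cosθ·θ̈ − m·l·sinθ·θ̇² = 6.510870 + -0.879207 − -0.043687 = 5.675351
step 4→5:
  ẍ = (ẋ'−ẋ)/dt = (-0.757153809−-0.965815414)/0.017011 = 12.266275
  θ̈ = (θ̇'−θ̇)/dt = (-1.365447836−-1.158263312)/0.017011 = -12.179444
  sinθ=-0.282876, cosθ=0.959156
  F = (M+m)·ẍ + m·l·cosθ·θ̈ − m·l·sinθ·θ̇² = 16.235642 + -1.730848 − -0.056228 = 14.561022
step 5→6:
  ẍ = (ẋ'−ẋ)/dt = (-0.883410088−-0.757153809)/0.017011 = -7.422037
  θ̈ = (θ̇'−θ̇)/dt = (-1.306794829−-1.365447836)/0.017011 = 3.447946
  sinθ=-0.301718, cosθ=0.953397
  F = (M+m)·ẍ + m·l·cosθ·θ̈ − m·l·sinθ·θ̇² = -9.823809 + 0.487053 − -0.083348 = -9.253408

F_0 = 2.406471 N
F_1 = -5.575323 N
F_2 = -8.409952 N
F_3 = 5.675351 N
F_4 = 14.561022 N
F_5 = -9.253408 N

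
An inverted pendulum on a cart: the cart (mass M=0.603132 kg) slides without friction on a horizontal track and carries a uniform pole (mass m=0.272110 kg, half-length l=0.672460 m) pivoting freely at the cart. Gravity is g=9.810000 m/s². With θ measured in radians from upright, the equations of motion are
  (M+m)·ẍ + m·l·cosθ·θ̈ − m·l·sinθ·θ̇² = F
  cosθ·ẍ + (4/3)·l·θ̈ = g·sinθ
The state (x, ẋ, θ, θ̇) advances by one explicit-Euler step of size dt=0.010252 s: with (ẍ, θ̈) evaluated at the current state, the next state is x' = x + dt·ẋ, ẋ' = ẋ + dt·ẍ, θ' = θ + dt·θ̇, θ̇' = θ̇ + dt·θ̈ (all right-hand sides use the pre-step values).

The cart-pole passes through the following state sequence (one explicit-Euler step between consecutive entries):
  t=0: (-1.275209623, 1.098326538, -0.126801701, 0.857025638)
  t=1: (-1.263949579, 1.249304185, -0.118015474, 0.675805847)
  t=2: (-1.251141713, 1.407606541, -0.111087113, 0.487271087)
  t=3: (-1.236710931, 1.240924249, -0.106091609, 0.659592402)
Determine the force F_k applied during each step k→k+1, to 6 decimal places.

F_0 = 9.697844 N
F_1 = 10.182895 N
F_2 = -11.168595 N

step 0→1:
  ẍ = (ẋ'−ẋ)/dt = (1.249304185−1.098326538)/0.010252 = 14.726653
  θ̈ = (θ̇'−θ̇)/dt = (0.675805847−0.857025638)/0.010252 = -17.676531
  sinθ=-0.126462, cosθ=0.991971
  F = (M+m)·ẍ + m·l·cosθ·θ̈ − m·l·sinθ·θ̇² = 12.889385 + -3.208538 − -0.016996 = 9.697844
step 1→2:
  ẍ = (ẋ'−ẋ)/dt = (1.407606541−1.249304185)/0.010252 = 15.441119
  θ̈ = (θ̇'−θ̇)/dt = (0.487271087−0.675805847)/0.010252 = -18.390047
  sinθ=-0.117742, cosθ=0.993044
  F = (M+m)·ẍ + m·l·cosθ·θ̈ − m·l·sinθ·θ̇² = 13.514716 + -3.341661 − -0.009840 = 10.182895
step 2→3:
  ẍ = (ẋ'−ẋ)/dt = (1.240924249−1.407606541)/0.010252 = -16.258515
  θ̈ = (θ̇'−θ̇)/dt = (0.659592402−0.487271087)/0.010252 = 16.808556
  sinθ=-0.110859, cosθ=0.993836
  F = (M+m)·ẍ + m·l·cosθ·θ̈ − m·l·sinθ·θ̇² = -14.230135 + 3.056724 − -0.004816 = -11.168595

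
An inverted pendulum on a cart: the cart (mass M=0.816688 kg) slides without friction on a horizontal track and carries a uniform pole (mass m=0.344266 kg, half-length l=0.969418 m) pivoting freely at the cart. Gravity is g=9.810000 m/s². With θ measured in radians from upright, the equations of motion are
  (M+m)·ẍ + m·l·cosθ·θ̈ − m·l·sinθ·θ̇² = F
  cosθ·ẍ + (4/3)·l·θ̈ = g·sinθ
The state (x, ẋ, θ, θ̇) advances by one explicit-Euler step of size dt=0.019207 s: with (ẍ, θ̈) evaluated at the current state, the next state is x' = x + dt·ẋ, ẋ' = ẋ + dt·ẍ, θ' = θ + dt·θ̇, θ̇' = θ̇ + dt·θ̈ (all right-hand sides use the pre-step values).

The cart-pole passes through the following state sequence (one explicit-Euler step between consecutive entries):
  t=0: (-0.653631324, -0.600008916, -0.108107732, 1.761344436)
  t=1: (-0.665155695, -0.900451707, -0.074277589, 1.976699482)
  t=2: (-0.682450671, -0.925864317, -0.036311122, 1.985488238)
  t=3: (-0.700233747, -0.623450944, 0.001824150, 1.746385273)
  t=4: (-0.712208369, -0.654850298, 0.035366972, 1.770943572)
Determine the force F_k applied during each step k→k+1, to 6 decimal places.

F_0 = -14.328218 N
F_1 = -1.286986 N
F_2 = 14.175057 N
F_3 = -1.473049 N

step 0→1:
  ẍ = (ẋ'−ẋ)/dt = (-0.900451707−-0.600008916)/0.019207 = -15.642359
  θ̈ = (θ̇'−θ̇)/dt = (1.976699482−1.761344436)/0.019207 = 11.212321
  sinθ=-0.107897, cosθ=0.994162
  F = (M+m)·ẍ + m·l·cosθ·θ̈ − m·l·sinθ·θ̇² = -18.160059 + 3.720128 − -0.111713 = -14.328218
step 1→2:
  ẍ = (ẋ'−ẋ)/dt = (-0.925864317−-0.900451707)/0.019207 = -1.323091
  θ̈ = (θ̇'−θ̇)/dt = (1.985488238−1.976699482)/0.019207 = 0.457581
  sinθ=-0.074209, cosθ=0.997243
  F = (M+m)·ẍ + m·l·cosθ·θ̈ − m·l·sinθ·θ̇² = -1.536048 + 0.152291 − -0.096771 = -1.286986
step 2→3:
  ẍ = (ẋ'−ẋ)/dt = (-0.623450944−-0.925864317)/0.019207 = 15.744956
  θ̈ = (θ̇'−θ̇)/dt = (1.746385273−1.985488238)/0.019207 = -12.448741
  sinθ=-0.036303, cosθ=0.999341
  F = (M+m)·ẍ + m·l·cosθ·θ̈ − m·l·sinθ·θ̇² = 18.279170 + -4.151875 − -0.047762 = 14.175057
step 3→4:
  ẍ = (ẋ'−ẋ)/dt = (-0.654850298−-0.623450944)/0.019207 = -1.634787
  θ̈ = (θ̇'−θ̇)/dt = (1.770943572−1.746385273)/0.019207 = 1.278612
  sinθ=0.001824, cosθ=0.999998
  F = (M+m)·ẍ + m·l·cosθ·θ̈ − m·l·sinθ·θ̇² = -1.897913 + 0.426720 − 0.001857 = -1.473049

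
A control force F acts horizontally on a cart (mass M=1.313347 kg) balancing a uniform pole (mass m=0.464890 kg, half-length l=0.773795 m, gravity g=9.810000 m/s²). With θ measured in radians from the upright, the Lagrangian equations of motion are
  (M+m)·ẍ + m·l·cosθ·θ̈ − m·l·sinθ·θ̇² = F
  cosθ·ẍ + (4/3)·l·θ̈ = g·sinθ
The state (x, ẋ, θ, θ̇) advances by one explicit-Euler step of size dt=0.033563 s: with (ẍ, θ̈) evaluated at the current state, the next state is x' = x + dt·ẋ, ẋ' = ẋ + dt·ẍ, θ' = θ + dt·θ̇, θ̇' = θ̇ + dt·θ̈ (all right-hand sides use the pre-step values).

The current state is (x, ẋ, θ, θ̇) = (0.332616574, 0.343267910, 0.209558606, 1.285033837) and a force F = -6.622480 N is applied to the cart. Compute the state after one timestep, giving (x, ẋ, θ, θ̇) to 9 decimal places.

(0.344137675, 0.176112873, 0.252688197, 1.509891907)

sinθ=0.208028183, cosθ=0.978122832
temp = (F + m·l·θ̇²·sinθ)/(M+m) = (-6.622480 + 0.123574091)/1.778237 = -3.654690521
θ̈ = (g·sinθ − cosθ·temp)/(l·(4/3 − m·cos²θ/(M+m))) = 6.699581986
ẍ = temp − m·l·θ̈·cosθ/(M+m) = -4.980336577
Euler: x'=0.332616574+0.033563·0.343267910=0.344137675, ẋ'=0.343267910+0.033563·-4.980336577=0.176112873
       θ'=0.209558606+0.033563·1.285033837=0.252688197, θ̇'=1.285033837+0.033563·6.699581986=1.509891907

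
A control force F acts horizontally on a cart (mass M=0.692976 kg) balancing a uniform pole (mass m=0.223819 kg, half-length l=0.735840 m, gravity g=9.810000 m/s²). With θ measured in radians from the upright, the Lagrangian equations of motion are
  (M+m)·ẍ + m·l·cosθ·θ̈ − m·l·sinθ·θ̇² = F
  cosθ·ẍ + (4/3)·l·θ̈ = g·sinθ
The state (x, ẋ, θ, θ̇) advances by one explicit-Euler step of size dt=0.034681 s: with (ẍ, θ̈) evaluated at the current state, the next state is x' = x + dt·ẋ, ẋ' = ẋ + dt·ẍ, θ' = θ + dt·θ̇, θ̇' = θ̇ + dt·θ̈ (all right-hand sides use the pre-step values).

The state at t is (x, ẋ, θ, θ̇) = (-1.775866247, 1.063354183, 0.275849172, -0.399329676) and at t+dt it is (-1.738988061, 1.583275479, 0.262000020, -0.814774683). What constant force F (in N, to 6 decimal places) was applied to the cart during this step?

ẍ = (ẋ'−ẋ)/dt = (1.583275479−1.063354183)/0.034681 = 14.991531
θ̈ = (θ̇'−θ̇)/dt = (-0.814774683−-0.399329676)/0.034681 = -11.979038
sinθ=0.272364, cosθ=0.962194
F = (M+m)·ẍ + m·l·cosθ·θ̈ − m·l·sinθ·θ̇² = 13.744161 + -1.898301 − 0.007153 = 11.838707

F = 11.838707 N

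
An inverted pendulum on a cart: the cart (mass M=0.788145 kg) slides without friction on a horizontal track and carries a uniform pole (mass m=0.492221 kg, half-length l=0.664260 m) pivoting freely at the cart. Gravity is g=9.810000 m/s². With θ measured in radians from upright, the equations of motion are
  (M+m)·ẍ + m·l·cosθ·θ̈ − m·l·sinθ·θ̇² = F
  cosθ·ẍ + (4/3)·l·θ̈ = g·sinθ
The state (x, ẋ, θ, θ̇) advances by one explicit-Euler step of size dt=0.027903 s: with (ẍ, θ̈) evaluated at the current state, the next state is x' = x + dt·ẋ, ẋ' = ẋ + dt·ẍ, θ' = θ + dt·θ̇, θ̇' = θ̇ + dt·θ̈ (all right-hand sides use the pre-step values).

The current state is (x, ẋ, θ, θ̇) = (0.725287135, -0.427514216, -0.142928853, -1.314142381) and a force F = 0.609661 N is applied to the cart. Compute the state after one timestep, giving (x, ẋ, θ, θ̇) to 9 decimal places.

(0.713358206, -0.395931949, -0.179597368, -1.393460920)

sinθ=-0.142442709, cosθ=0.989803048
temp = (F + m·l·θ̇²·sinθ)/(M+m) = (0.609661 + -0.080430970)/1.280366 = 0.413342771
θ̈ = (g·sinθ − cosθ·temp)/(l·(4/3 − m·cos²θ/(M+m))) = -2.842652714
ẍ = temp − m·l·θ̈·cosθ/(M+m) = 1.131859193
Euler: x'=0.725287135+0.027903·-0.427514216=0.713358206, ẋ'=-0.427514216+0.027903·1.131859193=-0.395931949
       θ'=-0.142928853+0.027903·-1.314142381=-0.179597368, θ̇'=-1.314142381+0.027903·-2.842652714=-1.393460920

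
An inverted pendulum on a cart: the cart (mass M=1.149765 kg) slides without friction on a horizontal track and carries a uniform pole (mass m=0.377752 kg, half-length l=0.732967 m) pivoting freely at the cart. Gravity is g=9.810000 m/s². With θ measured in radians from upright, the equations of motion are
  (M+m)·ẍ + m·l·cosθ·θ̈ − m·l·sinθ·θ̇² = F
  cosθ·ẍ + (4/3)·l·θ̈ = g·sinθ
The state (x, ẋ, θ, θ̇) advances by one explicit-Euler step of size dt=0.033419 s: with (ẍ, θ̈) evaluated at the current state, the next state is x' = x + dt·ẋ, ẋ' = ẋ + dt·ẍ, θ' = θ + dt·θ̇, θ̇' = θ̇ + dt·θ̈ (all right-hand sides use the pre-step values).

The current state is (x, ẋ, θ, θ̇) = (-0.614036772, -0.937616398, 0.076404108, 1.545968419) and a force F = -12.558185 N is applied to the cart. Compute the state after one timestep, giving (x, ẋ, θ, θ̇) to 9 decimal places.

(-0.645370974, -1.278798460, 0.128068827, 1.919666036)

sinθ=0.076329794, cosθ=0.997082626
temp = (F + m·l·θ̇²·sinθ)/(M+m) = (-12.558185 + 0.050511064)/1.527517 = -8.188238779
θ̈ = (g·sinθ − cosθ·temp)/(l·(4/3 − m·cos²θ/(M+m))) = 11.182190294
ẍ = temp − m·l·θ̈·cosθ/(M+m) = -10.209224149
Euler: x'=-0.614036772+0.033419·-0.937616398=-0.645370974, ẋ'=-0.937616398+0.033419·-10.209224149=-1.278798460
       θ'=0.076404108+0.033419·1.545968419=0.128068827, θ̇'=1.545968419+0.033419·11.182190294=1.919666036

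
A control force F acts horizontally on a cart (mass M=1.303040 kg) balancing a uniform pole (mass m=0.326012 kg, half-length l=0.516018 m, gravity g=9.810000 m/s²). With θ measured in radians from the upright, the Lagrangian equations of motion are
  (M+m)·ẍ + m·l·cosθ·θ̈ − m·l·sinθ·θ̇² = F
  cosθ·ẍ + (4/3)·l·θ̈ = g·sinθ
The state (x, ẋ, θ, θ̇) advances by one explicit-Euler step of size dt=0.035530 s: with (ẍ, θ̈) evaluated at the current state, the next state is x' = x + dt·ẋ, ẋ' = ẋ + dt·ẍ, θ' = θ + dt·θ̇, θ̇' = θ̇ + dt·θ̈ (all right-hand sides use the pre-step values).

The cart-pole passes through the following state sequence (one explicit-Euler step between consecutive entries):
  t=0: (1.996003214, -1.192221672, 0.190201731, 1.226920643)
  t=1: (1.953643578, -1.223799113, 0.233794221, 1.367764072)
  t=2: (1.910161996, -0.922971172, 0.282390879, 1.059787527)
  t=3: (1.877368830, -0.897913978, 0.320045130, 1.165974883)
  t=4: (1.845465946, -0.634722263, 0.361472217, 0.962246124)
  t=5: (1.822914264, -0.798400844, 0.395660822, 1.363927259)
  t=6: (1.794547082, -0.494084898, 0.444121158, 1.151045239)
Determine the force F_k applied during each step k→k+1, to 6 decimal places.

step 0→1:
  ẍ = (ẋ'−ẋ)/dt = (-1.223799113−-1.192221672)/0.035530 = -0.888754
  θ̈ = (θ̇'−θ̇)/dt = (1.367764072−1.226920643)/0.035530 = 3.964071
  sinθ=0.189057, cosθ=0.981966
  F = (M+m)·ẍ + m·l·cosθ·θ̈ − m·l·sinθ·θ̇² = -1.447827 + 0.654842 − 0.047877 = -0.840862
step 1→2:
  ẍ = (ẋ'−ẋ)/dt = (-0.922971172−-1.223799113)/0.035530 = 8.466871
  θ̈ = (θ̇'−θ̇)/dt = (1.059787527−1.367764072)/0.035530 = -8.668071
  sinθ=0.231670, cosθ=0.972794
  F = (M+m)·ẍ + m·l·cosθ·θ̈ − m·l·sinθ·θ̇² = 13.792974 + -1.418541 − 0.072911 = 12.301522
step 2→3:
  ẍ = (ẋ'−ẋ)/dt = (-0.897913978−-0.922971172)/0.035530 = 0.705240
  θ̈ = (θ̇'−θ̇)/dt = (1.165974883−1.059787527)/0.035530 = 2.988667
  sinθ=0.278653, cosθ=0.960392
  F = (M+m)·ẍ + m·l·cosθ·θ̈ − m·l·sinθ·θ̇² = 1.148873 + 0.482864 − 0.052650 = 1.579087
step 3→4:
  ẍ = (ẋ'−ẋ)/dt = (-0.634722263−-0.897913978)/0.035530 = 7.407591
  θ̈ = (θ̇'−θ̇)/dt = (0.962246124−1.165974883)/0.035530 = -5.733993
  sinθ=0.314609, cosθ=0.949221
  F = (M+m)·ẍ + m·l·cosθ·θ̈ − m·l·sinθ·θ̇² = 12.067351 + -0.915636 − 0.071953 = 11.079762
step 4→5:
  ẍ = (ẋ'−ẋ)/dt = (-0.798400844−-0.634722263)/0.035530 = -4.606771
  θ̈ = (θ̇'−θ̇)/dt = (1.363927259−0.962246124)/0.035530 = 11.305408
  sinθ=0.353652, cosθ=0.935377
  F = (M+m)·ẍ + m·l·cosθ·θ̈ − m·l·sinθ·θ̇² = -7.504670 + 1.778982 − 0.055087 = -5.780775
step 5→6:
  ẍ = (ẋ'−ẋ)/dt = (-0.494084898−-0.798400844)/0.035530 = 8.565042
  θ̈ = (θ̇'−θ̇)/dt = (1.151045239−1.363927259)/0.035530 = -5.991613
  sinθ=0.385418, cosθ=0.922742
  F = (M+m)·ẍ + m·l·cosθ·θ̈ − m·l·sinθ·θ̇² = 13.952899 + -0.930085 − 0.120618 = 12.902196

F_0 = -0.840862 N
F_1 = 12.301522 N
F_2 = 1.579087 N
F_3 = 11.079762 N
F_4 = -5.780775 N
F_5 = 12.902196 N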